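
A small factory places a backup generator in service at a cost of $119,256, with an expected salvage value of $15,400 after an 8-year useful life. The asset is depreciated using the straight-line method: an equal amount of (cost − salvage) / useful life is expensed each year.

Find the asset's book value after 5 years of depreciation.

$54,346

Depreciable base = $119,256 − $15,400 = $103,856.
Annual expense = $103,856 / 8 = $12,982.
End of year 1: book value $106,274.
End of year 2: book value $93,292.
End of year 3: book value $80,310.
End of year 4: book value $67,328.
End of year 5: book value $54,346.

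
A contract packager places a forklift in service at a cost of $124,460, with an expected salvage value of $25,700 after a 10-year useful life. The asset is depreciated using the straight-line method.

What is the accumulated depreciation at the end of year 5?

Depreciable base = $124,460 − $25,700 = $98,760.
Annual expense = $98,760 / 10 = $9,876.
End of year 1: book value $114,584.
End of year 2: book value $104,708.
End of year 3: book value $94,832.
End of year 4: book value $84,956.
End of year 5: book value $75,080.
Accumulated through year 5 = $124,460 − $75,080 = $49,380.

$49,380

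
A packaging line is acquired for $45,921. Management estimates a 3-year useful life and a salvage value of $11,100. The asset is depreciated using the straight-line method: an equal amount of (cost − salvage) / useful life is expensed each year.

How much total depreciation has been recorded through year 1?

Depreciable base = $45,921 − $11,100 = $34,821.
Annual expense = $34,821 / 3 = $11,607.
End of year 1: book value $34,314.
Accumulated through year 1 = $45,921 − $34,314 = $11,607.

$11,607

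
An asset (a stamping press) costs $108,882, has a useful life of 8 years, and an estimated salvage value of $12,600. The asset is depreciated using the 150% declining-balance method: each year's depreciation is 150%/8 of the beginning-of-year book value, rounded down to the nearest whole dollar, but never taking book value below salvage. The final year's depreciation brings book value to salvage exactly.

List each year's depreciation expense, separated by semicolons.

$20,415; $16,587; $13,477; $10,950; $8,897; $7,229; $5,873; $12,854

Depreciable base = $108,882 − $12,600 = $96,282.
Year 1: ⌊$108,882 × 150%/8⌋ = $20,415. Book value $88,467.
Year 2: ⌊$88,467 × 150%/8⌋ = $16,587. Book value $71,880.
Year 3: ⌊$71,880 × 150%/8⌋ = $13,477. Book value $58,403.
Year 4: ⌊$58,403 × 150%/8⌋ = $10,950. Book value $47,453.
Year 5: ⌊$47,453 × 150%/8⌋ = $8,897. Book value $38,556.
Year 6: ⌊$38,556 × 150%/8⌋ = $7,229. Book value $31,327.
Year 7: ⌊$31,327 × 150%/8⌋ = $5,873. Book value $25,454.
Year 8 (final): $25,454 − $12,600 = $12,854. Book value $12,600.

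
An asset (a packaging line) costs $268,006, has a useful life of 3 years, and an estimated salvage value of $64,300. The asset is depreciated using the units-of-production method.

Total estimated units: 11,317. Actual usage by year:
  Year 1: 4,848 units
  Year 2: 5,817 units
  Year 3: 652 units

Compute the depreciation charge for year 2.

$104,706

Depreciable base = $268,006 − $64,300 = $203,706.
Rate = $203,706 / 11,317 units = $18 per unit.
Year 1: 4,848 × $18 = $87,264. Book value $180,742.
Year 2: 5,817 × $18 = $104,706. Book value $76,036.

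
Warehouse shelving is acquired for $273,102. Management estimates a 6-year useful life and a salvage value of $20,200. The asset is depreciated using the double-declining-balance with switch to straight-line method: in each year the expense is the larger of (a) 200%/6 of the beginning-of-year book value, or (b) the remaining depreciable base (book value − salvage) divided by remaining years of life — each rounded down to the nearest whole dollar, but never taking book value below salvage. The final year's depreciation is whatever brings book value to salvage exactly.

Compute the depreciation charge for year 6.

Depreciable base = $273,102 − $20,200 = $252,902.
Year 1: DB = ⌊$273,102 × 200%/6⌋ = $91,034; SL = ⌊$252,902/6⌋ = $42,150 → take DB $91,034. Book value $182,068.
Year 2: DB = ⌊$182,068 × 200%/6⌋ = $60,689; SL = ⌊$161,868/5⌋ = $32,373 → take DB $60,689. Book value $121,379.
Year 3: DB = ⌊$121,379 × 200%/6⌋ = $40,459; SL = ⌊$101,179/4⌋ = $25,294 → take DB $40,459. Book value $80,920.
Year 4: DB = ⌊$80,920 × 200%/6⌋ = $26,973; SL = ⌊$60,720/3⌋ = $20,240 → take DB $26,973. Book value $53,947.
Year 5: DB = ⌊$53,947 × 200%/6⌋ = $17,982; SL = ⌊$33,747/2⌋ = $16,873 → take DB $17,982. Book value $35,965.
Year 6 (final): $35,965 − $20,200 = $15,765. Book value $20,200.

$15,765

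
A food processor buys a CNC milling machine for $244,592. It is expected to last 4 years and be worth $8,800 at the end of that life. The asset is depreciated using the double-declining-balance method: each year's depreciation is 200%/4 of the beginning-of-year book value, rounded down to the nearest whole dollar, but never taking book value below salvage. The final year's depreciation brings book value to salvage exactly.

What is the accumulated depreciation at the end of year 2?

Depreciable base = $244,592 − $8,800 = $235,792.
Year 1: ⌊$244,592 × 200%/4⌋ = $122,296. Book value $122,296.
Year 2: ⌊$122,296 × 200%/4⌋ = $61,148. Book value $61,148.
Accumulated through year 2 = $244,592 − $61,148 = $183,444.

$183,444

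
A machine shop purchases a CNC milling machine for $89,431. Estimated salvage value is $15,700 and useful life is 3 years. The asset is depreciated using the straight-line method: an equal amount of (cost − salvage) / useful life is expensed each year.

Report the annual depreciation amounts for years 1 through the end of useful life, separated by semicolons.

$24,577; $24,577; $24,577

Depreciable base = $89,431 − $15,700 = $73,731.
Annual expense = $73,731 / 3 = $24,577.
End of year 1: book value $64,854.
End of year 2: book value $40,277.
End of year 3: book value $15,700.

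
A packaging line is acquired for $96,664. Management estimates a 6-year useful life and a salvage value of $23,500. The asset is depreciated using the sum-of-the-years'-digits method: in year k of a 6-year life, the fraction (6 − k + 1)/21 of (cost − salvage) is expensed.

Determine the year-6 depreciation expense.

$3,484

Depreciable base = $96,664 − $23,500 = $73,164.
Sum of the years' digits = 6+5+4+3+2+1 = 21.
Year 1: $73,164 × 6/21 = $20,904. Book value $75,760.
Year 2: $73,164 × 5/21 = $17,420. Book value $58,340.
Year 3: $73,164 × 4/21 = $13,936. Book value $44,404.
Year 4: $73,164 × 3/21 = $10,452. Book value $33,952.
Year 5: $73,164 × 2/21 = $6,968. Book value $26,984.
Year 6: $73,164 × 1/21 = $3,484. Book value $23,500.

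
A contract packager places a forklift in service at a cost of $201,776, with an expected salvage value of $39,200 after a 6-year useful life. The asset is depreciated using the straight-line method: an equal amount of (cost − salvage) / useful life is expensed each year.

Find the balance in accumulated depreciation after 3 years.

$81,288

Depreciable base = $201,776 − $39,200 = $162,576.
Annual expense = $162,576 / 6 = $27,096.
End of year 1: book value $174,680.
End of year 2: book value $147,584.
End of year 3: book value $120,488.
Accumulated through year 3 = $201,776 − $120,488 = $81,288.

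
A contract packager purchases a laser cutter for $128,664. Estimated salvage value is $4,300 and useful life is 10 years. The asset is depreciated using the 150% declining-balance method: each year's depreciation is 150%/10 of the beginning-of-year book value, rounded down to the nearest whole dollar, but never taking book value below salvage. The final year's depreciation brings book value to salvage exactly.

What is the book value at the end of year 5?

Depreciable base = $128,664 − $4,300 = $124,364.
Year 1: ⌊$128,664 × 150%/10⌋ = $19,299. Book value $109,365.
Year 2: ⌊$109,365 × 150%/10⌋ = $16,404. Book value $92,961.
Year 3: ⌊$92,961 × 150%/10⌋ = $13,944. Book value $79,017.
Year 4: ⌊$79,017 × 150%/10⌋ = $11,852. Book value $67,165.
Year 5: ⌊$67,165 × 150%/10⌋ = $10,074. Book value $57,091.

$57,091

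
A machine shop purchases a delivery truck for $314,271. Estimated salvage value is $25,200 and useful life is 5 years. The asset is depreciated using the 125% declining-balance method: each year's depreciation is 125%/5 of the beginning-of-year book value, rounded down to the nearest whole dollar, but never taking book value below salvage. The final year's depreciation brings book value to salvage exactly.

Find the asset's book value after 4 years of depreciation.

Depreciable base = $314,271 − $25,200 = $289,071.
Year 1: ⌊$314,271 × 125%/5⌋ = $78,567. Book value $235,704.
Year 2: ⌊$235,704 × 125%/5⌋ = $58,926. Book value $176,778.
Year 3: ⌊$176,778 × 125%/5⌋ = $44,194. Book value $132,584.
Year 4: ⌊$132,584 × 125%/5⌋ = $33,146. Book value $99,438.

$99,438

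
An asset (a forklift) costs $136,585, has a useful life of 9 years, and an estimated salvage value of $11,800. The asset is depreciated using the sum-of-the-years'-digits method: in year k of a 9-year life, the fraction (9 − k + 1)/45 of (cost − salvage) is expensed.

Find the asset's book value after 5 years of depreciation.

$39,530

Depreciable base = $136,585 − $11,800 = $124,785.
Sum of the years' digits = 9+8+7+6+5+4+3+2+1 = 45.
Year 1: $124,785 × 9/45 = $24,957. Book value $111,628.
Year 2: $124,785 × 8/45 = $22,184. Book value $89,444.
Year 3: $124,785 × 7/45 = $19,411. Book value $70,033.
Year 4: $124,785 × 6/45 = $16,638. Book value $53,395.
Year 5: $124,785 × 5/45 = $13,865. Book value $39,530.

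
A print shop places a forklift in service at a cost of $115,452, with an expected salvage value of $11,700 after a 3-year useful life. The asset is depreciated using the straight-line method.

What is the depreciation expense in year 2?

$34,584

Depreciable base = $115,452 − $11,700 = $103,752.
Annual expense = $103,752 / 3 = $34,584.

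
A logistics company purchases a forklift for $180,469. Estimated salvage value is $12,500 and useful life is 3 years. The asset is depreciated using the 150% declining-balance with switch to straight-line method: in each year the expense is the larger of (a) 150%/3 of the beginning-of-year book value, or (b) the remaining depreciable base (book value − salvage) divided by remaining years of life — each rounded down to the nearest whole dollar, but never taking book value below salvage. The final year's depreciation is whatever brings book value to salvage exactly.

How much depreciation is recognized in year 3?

$32,618

Depreciable base = $180,469 − $12,500 = $167,969.
Year 1: DB = ⌊$180,469 × 150%/3⌋ = $90,234; SL = ⌊$167,969/3⌋ = $55,989 → take DB $90,234. Book value $90,235.
Year 2: DB = ⌊$90,235 × 150%/3⌋ = $45,117; SL = ⌊$77,735/2⌋ = $38,867 → take DB $45,117. Book value $45,118.
Year 3 (final): $45,118 − $12,500 = $32,618. Book value $12,500.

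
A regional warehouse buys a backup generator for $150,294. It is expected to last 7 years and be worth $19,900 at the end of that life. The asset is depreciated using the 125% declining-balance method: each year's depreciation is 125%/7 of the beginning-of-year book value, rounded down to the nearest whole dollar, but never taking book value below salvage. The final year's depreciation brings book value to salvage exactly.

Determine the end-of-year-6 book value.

Depreciable base = $150,294 − $19,900 = $130,394.
Year 1: ⌊$150,294 × 125%/7⌋ = $26,838. Book value $123,456.
Year 2: ⌊$123,456 × 125%/7⌋ = $22,045. Book value $101,411.
Year 3: ⌊$101,411 × 125%/7⌋ = $18,109. Book value $83,302.
Year 4: ⌊$83,302 × 125%/7⌋ = $14,875. Book value $68,427.
Year 5: ⌊$68,427 × 125%/7⌋ = $12,219. Book value $56,208.
Year 6: ⌊$56,208 × 125%/7⌋ = $10,037. Book value $46,171.

$46,171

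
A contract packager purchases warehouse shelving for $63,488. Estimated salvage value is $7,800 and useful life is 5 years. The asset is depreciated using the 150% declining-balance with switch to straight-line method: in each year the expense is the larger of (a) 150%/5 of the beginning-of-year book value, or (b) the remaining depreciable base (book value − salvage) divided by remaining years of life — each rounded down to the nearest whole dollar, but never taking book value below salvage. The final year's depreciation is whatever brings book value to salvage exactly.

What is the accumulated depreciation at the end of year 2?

$32,378

Depreciable base = $63,488 − $7,800 = $55,688.
Year 1: DB = ⌊$63,488 × 150%/5⌋ = $19,046; SL = ⌊$55,688/5⌋ = $11,137 → take DB $19,046. Book value $44,442.
Year 2: DB = ⌊$44,442 × 150%/5⌋ = $13,332; SL = ⌊$36,642/4⌋ = $9,160 → take DB $13,332. Book value $31,110.
Accumulated through year 2 = $63,488 − $31,110 = $32,378.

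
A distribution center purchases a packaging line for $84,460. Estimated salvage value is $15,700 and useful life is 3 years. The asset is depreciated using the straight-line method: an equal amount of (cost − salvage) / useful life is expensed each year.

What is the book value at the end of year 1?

$61,540

Depreciable base = $84,460 − $15,700 = $68,760.
Annual expense = $68,760 / 3 = $22,920.
End of year 1: book value $61,540.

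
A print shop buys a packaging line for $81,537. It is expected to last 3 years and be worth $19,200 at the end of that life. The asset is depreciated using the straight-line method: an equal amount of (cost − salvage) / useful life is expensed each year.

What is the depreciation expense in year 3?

$20,779

Depreciable base = $81,537 − $19,200 = $62,337.
Annual expense = $62,337 / 3 = $20,779.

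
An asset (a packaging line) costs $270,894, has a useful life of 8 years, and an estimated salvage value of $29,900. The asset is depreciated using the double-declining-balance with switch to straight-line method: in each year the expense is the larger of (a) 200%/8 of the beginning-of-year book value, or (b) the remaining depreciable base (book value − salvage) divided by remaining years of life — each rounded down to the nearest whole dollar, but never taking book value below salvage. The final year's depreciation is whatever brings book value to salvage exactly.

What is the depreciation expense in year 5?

$21,428

Depreciable base = $270,894 − $29,900 = $240,994.
Year 1: DB = ⌊$270,894 × 200%/8⌋ = $67,723; SL = ⌊$240,994/8⌋ = $30,124 → take DB $67,723. Book value $203,171.
Year 2: DB = ⌊$203,171 × 200%/8⌋ = $50,792; SL = ⌊$173,271/7⌋ = $24,753 → take DB $50,792. Book value $152,379.
Year 3: DB = ⌊$152,379 × 200%/8⌋ = $38,094; SL = ⌊$122,479/6⌋ = $20,413 → take DB $38,094. Book value $114,285.
Year 4: DB = ⌊$114,285 × 200%/8⌋ = $28,571; SL = ⌊$84,385/5⌋ = $16,877 → take DB $28,571. Book value $85,714.
Year 5: DB = ⌊$85,714 × 200%/8⌋ = $21,428; SL = ⌊$55,814/4⌋ = $13,953 → take DB $21,428. Book value $64,286.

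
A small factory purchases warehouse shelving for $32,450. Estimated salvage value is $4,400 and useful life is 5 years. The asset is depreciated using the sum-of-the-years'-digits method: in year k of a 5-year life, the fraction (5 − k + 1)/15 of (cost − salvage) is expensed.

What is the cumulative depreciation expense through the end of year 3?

$22,440

Depreciable base = $32,450 − $4,400 = $28,050.
Sum of the years' digits = 5+4+3+2+1 = 15.
Year 1: $28,050 × 5/15 = $9,350. Book value $23,100.
Year 2: $28,050 × 4/15 = $7,480. Book value $15,620.
Year 3: $28,050 × 3/15 = $5,610. Book value $10,010.
Accumulated through year 3 = $32,450 − $10,010 = $22,440.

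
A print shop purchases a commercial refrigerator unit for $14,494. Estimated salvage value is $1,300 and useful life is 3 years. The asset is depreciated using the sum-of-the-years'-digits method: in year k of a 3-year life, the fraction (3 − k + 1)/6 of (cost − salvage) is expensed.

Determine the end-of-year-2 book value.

$3,499

Depreciable base = $14,494 − $1,300 = $13,194.
Sum of the years' digits = 3+2+1 = 6.
Year 1: $13,194 × 3/6 = $6,597. Book value $7,897.
Year 2: $13,194 × 2/6 = $4,398. Book value $3,499.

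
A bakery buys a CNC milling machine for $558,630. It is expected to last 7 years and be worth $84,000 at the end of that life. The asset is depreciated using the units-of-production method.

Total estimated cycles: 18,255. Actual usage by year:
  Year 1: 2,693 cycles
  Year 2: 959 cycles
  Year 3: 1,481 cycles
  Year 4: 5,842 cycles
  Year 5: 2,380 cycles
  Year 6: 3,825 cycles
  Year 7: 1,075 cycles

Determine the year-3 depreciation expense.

$38,506

Depreciable base = $558,630 − $84,000 = $474,630.
Rate = $474,630 / 18,255 cycles = $26 per cycle.
Year 1: 2,693 × $26 = $70,018. Book value $488,612.
Year 2: 959 × $26 = $24,934. Book value $463,678.
Year 3: 1,481 × $26 = $38,506. Book value $425,172.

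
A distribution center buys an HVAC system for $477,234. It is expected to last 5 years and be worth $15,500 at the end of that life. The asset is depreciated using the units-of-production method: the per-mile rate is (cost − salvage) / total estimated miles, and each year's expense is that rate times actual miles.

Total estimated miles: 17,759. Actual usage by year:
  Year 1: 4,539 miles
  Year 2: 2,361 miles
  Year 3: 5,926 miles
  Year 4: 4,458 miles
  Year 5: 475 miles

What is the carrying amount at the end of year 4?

$27,850

Depreciable base = $477,234 − $15,500 = $461,734.
Rate = $461,734 / 17,759 miles = $26 per mile.
Year 1: 4,539 × $26 = $118,014. Book value $359,220.
Year 2: 2,361 × $26 = $61,386. Book value $297,834.
Year 3: 5,926 × $26 = $154,076. Book value $143,758.
Year 4: 4,458 × $26 = $115,908. Book value $27,850.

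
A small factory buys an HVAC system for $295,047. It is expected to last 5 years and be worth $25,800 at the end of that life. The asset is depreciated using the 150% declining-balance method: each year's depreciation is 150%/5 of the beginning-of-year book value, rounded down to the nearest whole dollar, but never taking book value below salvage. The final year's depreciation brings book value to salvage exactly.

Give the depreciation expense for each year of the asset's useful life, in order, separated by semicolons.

$88,514; $61,959; $43,372; $30,360; $45,042

Depreciable base = $295,047 − $25,800 = $269,247.
Year 1: ⌊$295,047 × 150%/5⌋ = $88,514. Book value $206,533.
Year 2: ⌊$206,533 × 150%/5⌋ = $61,959. Book value $144,574.
Year 3: ⌊$144,574 × 150%/5⌋ = $43,372. Book value $101,202.
Year 4: ⌊$101,202 × 150%/5⌋ = $30,360. Book value $70,842.
Year 5 (final): $70,842 − $25,800 = $45,042. Book value $25,800.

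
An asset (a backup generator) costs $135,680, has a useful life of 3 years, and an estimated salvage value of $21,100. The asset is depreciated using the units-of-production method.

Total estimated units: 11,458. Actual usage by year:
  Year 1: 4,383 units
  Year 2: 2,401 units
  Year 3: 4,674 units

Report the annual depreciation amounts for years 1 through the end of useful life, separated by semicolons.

Depreciable base = $135,680 − $21,100 = $114,580.
Rate = $114,580 / 11,458 units = $10 per unit.
Year 1: 4,383 × $10 = $43,830. Book value $91,850.
Year 2: 2,401 × $10 = $24,010. Book value $67,840.
Year 3: 4,674 × $10 = $46,740. Book value $21,100.

$43,830; $24,010; $46,740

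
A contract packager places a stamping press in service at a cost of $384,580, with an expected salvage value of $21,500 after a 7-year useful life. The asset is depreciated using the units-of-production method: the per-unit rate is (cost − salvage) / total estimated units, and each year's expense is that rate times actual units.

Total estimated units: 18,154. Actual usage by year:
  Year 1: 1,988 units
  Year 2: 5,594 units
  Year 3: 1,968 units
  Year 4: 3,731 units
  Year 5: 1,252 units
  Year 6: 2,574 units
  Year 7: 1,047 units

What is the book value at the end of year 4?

Depreciable base = $384,580 − $21,500 = $363,080.
Rate = $363,080 / 18,154 units = $20 per unit.
Year 1: 1,988 × $20 = $39,760. Book value $344,820.
Year 2: 5,594 × $20 = $111,880. Book value $232,940.
Year 3: 1,968 × $20 = $39,360. Book value $193,580.
Year 4: 3,731 × $20 = $74,620. Book value $118,960.

$118,960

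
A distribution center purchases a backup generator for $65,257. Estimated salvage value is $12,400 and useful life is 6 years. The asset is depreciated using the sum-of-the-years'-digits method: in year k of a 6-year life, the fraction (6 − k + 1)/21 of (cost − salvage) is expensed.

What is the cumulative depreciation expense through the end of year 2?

Depreciable base = $65,257 − $12,400 = $52,857.
Sum of the years' digits = 6+5+4+3+2+1 = 21.
Year 1: $52,857 × 6/21 = $15,102. Book value $50,155.
Year 2: $52,857 × 5/21 = $12,585. Book value $37,570.
Accumulated through year 2 = $65,257 − $37,570 = $27,687.

$27,687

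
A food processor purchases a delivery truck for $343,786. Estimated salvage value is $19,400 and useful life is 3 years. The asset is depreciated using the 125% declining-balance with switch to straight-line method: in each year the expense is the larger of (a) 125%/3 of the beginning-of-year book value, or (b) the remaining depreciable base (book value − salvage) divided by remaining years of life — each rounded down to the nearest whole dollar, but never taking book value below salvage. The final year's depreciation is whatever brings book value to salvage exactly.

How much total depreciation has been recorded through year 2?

Depreciable base = $343,786 − $19,400 = $324,386.
Year 1: DB = ⌊$343,786 × 125%/3⌋ = $143,244; SL = ⌊$324,386/3⌋ = $108,128 → take DB $143,244. Book value $200,542.
Year 2: DB = ⌊$200,542 × 125%/3⌋ = $83,559; SL = ⌊$181,142/2⌋ = $90,571 → take SL $90,571. Book value $109,971.
Accumulated through year 2 = $343,786 − $109,971 = $233,815.

$233,815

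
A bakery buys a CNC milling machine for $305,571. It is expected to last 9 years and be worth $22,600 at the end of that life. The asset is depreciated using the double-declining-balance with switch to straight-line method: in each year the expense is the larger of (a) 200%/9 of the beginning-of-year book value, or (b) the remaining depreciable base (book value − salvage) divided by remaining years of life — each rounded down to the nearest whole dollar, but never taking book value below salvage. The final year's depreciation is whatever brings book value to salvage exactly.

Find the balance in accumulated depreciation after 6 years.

Depreciable base = $305,571 − $22,600 = $282,971.
Year 1: DB = ⌊$305,571 × 200%/9⌋ = $67,904; SL = ⌊$282,971/9⌋ = $31,441 → take DB $67,904. Book value $237,667.
Year 2: DB = ⌊$237,667 × 200%/9⌋ = $52,814; SL = ⌊$215,067/8⌋ = $26,883 → take DB $52,814. Book value $184,853.
Year 3: DB = ⌊$184,853 × 200%/9⌋ = $41,078; SL = ⌊$162,253/7⌋ = $23,179 → take DB $41,078. Book value $143,775.
Year 4: DB = ⌊$143,775 × 200%/9⌋ = $31,950; SL = ⌊$121,175/6⌋ = $20,195 → take DB $31,950. Book value $111,825.
Year 5: DB = ⌊$111,825 × 200%/9⌋ = $24,850; SL = ⌊$89,225/5⌋ = $17,845 → take DB $24,850. Book value $86,975.
Year 6: DB = ⌊$86,975 × 200%/9⌋ = $19,327; SL = ⌊$64,375/4⌋ = $16,093 → take DB $19,327. Book value $67,648.
Accumulated through year 6 = $305,571 − $67,648 = $237,923.

$237,923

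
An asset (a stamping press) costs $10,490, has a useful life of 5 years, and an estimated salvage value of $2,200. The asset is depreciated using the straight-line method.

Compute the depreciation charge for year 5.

$1,658

Depreciable base = $10,490 − $2,200 = $8,290.
Annual expense = $8,290 / 5 = $1,658.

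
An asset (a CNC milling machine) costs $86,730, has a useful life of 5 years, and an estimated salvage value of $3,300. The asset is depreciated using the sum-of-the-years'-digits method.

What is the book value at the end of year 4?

Depreciable base = $86,730 − $3,300 = $83,430.
Sum of the years' digits = 5+4+3+2+1 = 15.
Year 1: $83,430 × 5/15 = $27,810. Book value $58,920.
Year 2: $83,430 × 4/15 = $22,248. Book value $36,672.
Year 3: $83,430 × 3/15 = $16,686. Book value $19,986.
Year 4: $83,430 × 2/15 = $11,124. Book value $8,862.

$8,862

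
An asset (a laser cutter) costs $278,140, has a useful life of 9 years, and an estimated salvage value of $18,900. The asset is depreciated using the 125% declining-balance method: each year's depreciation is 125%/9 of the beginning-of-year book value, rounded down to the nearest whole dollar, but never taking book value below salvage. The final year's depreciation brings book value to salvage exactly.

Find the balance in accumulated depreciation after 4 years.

$125,206

Depreciable base = $278,140 − $18,900 = $259,240.
Year 1: ⌊$278,140 × 125%/9⌋ = $38,630. Book value $239,510.
Year 2: ⌊$239,510 × 125%/9⌋ = $33,265. Book value $206,245.
Year 3: ⌊$206,245 × 125%/9⌋ = $28,645. Book value $177,600.
Year 4: ⌊$177,600 × 125%/9⌋ = $24,666. Book value $152,934.
Accumulated through year 4 = $278,140 − $152,934 = $125,206.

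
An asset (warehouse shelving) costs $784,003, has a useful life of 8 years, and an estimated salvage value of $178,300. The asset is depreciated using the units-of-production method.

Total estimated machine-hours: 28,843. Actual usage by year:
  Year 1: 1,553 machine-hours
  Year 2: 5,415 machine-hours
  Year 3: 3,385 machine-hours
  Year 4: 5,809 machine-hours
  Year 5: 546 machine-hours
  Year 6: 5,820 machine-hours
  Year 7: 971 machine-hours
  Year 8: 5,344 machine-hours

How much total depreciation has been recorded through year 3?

Depreciable base = $784,003 − $178,300 = $605,703.
Rate = $605,703 / 28,843 machine-hours = $21 per machine-hour.
Year 1: 1,553 × $21 = $32,613. Book value $751,390.
Year 2: 5,415 × $21 = $113,715. Book value $637,675.
Year 3: 3,385 × $21 = $71,085. Book value $566,590.
Accumulated through year 3 = $784,003 − $566,590 = $217,413.

$217,413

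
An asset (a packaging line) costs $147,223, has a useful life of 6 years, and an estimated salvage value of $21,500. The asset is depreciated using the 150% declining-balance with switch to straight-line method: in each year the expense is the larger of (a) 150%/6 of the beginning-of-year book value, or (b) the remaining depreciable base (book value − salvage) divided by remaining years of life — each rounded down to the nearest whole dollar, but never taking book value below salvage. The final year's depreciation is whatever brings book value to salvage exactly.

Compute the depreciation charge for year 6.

Depreciable base = $147,223 − $21,500 = $125,723.
Year 1: DB = ⌊$147,223 × 150%/6⌋ = $36,805; SL = ⌊$125,723/6⌋ = $20,953 → take DB $36,805. Book value $110,418.
Year 2: DB = ⌊$110,418 × 150%/6⌋ = $27,604; SL = ⌊$88,918/5⌋ = $17,783 → take DB $27,604. Book value $82,814.
Year 3: DB = ⌊$82,814 × 150%/6⌋ = $20,703; SL = ⌊$61,314/4⌋ = $15,328 → take DB $20,703. Book value $62,111.
Year 4: DB = ⌊$62,111 × 150%/6⌋ = $15,527; SL = ⌊$40,611/3⌋ = $13,537 → take DB $15,527. Book value $46,584.
Year 5: DB = ⌊$46,584 × 150%/6⌋ = $11,646; SL = ⌊$25,084/2⌋ = $12,542 → take SL $12,542. Book value $34,042.
Year 6 (final): $34,042 − $21,500 = $12,542. Book value $21,500.

$12,542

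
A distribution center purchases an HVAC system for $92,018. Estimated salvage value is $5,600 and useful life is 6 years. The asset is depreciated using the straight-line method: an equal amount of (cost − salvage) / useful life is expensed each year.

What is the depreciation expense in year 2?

Depreciable base = $92,018 − $5,600 = $86,418.
Annual expense = $86,418 / 6 = $14,403.

$14,403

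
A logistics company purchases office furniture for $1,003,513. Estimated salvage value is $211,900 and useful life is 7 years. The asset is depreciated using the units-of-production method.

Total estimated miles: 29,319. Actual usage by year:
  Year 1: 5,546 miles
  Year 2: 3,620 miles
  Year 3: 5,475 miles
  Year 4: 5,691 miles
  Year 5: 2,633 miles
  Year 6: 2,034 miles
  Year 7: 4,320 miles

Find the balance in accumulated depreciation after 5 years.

$620,055

Depreciable base = $1,003,513 − $211,900 = $791,613.
Rate = $791,613 / 29,319 miles = $27 per mile.
Year 1: 5,546 × $27 = $149,742. Book value $853,771.
Year 2: 3,620 × $27 = $97,740. Book value $756,031.
Year 3: 5,475 × $27 = $147,825. Book value $608,206.
Year 4: 5,691 × $27 = $153,657. Book value $454,549.
Year 5: 2,633 × $27 = $71,091. Book value $383,458.
Accumulated through year 5 = $1,003,513 − $383,458 = $620,055.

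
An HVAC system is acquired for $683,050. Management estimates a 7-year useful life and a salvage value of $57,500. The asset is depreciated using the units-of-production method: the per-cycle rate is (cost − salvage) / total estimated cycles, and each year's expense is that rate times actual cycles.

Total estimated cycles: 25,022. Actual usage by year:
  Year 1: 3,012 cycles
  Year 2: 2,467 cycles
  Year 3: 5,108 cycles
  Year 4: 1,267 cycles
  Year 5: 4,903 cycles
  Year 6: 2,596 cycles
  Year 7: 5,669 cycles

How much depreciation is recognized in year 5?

$122,575

Depreciable base = $683,050 − $57,500 = $625,550.
Rate = $625,550 / 25,022 cycles = $25 per cycle.
Year 1: 3,012 × $25 = $75,300. Book value $607,750.
Year 2: 2,467 × $25 = $61,675. Book value $546,075.
Year 3: 5,108 × $25 = $127,700. Book value $418,375.
Year 4: 1,267 × $25 = $31,675. Book value $386,700.
Year 5: 4,903 × $25 = $122,575. Book value $264,125.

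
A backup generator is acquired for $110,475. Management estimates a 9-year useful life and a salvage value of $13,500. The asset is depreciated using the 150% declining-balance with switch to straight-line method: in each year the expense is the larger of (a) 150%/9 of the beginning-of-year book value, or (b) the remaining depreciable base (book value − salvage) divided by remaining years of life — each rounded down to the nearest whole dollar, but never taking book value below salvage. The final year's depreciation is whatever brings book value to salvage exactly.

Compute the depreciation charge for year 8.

$7,725

Depreciable base = $110,475 − $13,500 = $96,975.
Year 1: DB = ⌊$110,475 × 150%/9⌋ = $18,412; SL = ⌊$96,975/9⌋ = $10,775 → take DB $18,412. Book value $92,063.
Year 2: DB = ⌊$92,063 × 150%/9⌋ = $15,343; SL = ⌊$78,563/8⌋ = $9,820 → take DB $15,343. Book value $76,720.
Year 3: DB = ⌊$76,720 × 150%/9⌋ = $12,786; SL = ⌊$63,220/7⌋ = $9,031 → take DB $12,786. Book value $63,934.
Year 4: DB = ⌊$63,934 × 150%/9⌋ = $10,655; SL = ⌊$50,434/6⌋ = $8,405 → take DB $10,655. Book value $53,279.
Year 5: DB = ⌊$53,279 × 150%/9⌋ = $8,879; SL = ⌊$39,779/5⌋ = $7,955 → take DB $8,879. Book value $44,400.
Year 6: DB = ⌊$44,400 × 150%/9⌋ = $7,400; SL = ⌊$30,900/4⌋ = $7,725 → take SL $7,725. Book value $36,675.
Year 7: DB = ⌊$36,675 × 150%/9⌋ = $6,112; SL = ⌊$23,175/3⌋ = $7,725 → take SL $7,725. Book value $28,950.
Year 8: DB = ⌊$28,950 × 150%/9⌋ = $4,825; SL = ⌊$15,450/2⌋ = $7,725 → take SL $7,725. Book value $21,225.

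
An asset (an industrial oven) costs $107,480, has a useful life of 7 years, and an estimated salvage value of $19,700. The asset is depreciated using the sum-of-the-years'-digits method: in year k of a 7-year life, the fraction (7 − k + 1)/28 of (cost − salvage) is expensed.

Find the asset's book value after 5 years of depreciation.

Depreciable base = $107,480 − $19,700 = $87,780.
Sum of the years' digits = 7+6+5+4+3+2+1 = 28.
Year 1: $87,780 × 7/28 = $21,945. Book value $85,535.
Year 2: $87,780 × 6/28 = $18,810. Book value $66,725.
Year 3: $87,780 × 5/28 = $15,675. Book value $51,050.
Year 4: $87,780 × 4/28 = $12,540. Book value $38,510.
Year 5: $87,780 × 3/28 = $9,405. Book value $29,105.

$29,105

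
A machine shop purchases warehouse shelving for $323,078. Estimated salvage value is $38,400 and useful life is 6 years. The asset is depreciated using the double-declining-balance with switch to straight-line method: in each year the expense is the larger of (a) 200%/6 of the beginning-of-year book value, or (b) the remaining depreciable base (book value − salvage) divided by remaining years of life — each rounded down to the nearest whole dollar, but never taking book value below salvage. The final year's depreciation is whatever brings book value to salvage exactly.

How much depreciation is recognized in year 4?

Depreciable base = $323,078 − $38,400 = $284,678.
Year 1: DB = ⌊$323,078 × 200%/6⌋ = $107,692; SL = ⌊$284,678/6⌋ = $47,446 → take DB $107,692. Book value $215,386.
Year 2: DB = ⌊$215,386 × 200%/6⌋ = $71,795; SL = ⌊$176,986/5⌋ = $35,397 → take DB $71,795. Book value $143,591.
Year 3: DB = ⌊$143,591 × 200%/6⌋ = $47,863; SL = ⌊$105,191/4⌋ = $26,297 → take DB $47,863. Book value $95,728.
Year 4: DB = ⌊$95,728 × 200%/6⌋ = $31,909; SL = ⌊$57,328/3⌋ = $19,109 → take DB $31,909. Book value $63,819.

$31,909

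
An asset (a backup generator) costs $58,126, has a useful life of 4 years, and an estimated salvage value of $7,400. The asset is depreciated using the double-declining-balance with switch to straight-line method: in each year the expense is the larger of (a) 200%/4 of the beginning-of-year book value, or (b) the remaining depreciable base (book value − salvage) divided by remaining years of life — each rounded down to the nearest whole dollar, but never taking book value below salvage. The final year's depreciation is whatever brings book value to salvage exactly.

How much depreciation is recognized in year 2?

$14,531

Depreciable base = $58,126 − $7,400 = $50,726.
Year 1: DB = ⌊$58,126 × 200%/4⌋ = $29,063; SL = ⌊$50,726/4⌋ = $12,681 → take DB $29,063. Book value $29,063.
Year 2: DB = ⌊$29,063 × 200%/4⌋ = $14,531; SL = ⌊$21,663/3⌋ = $7,221 → take DB $14,531. Book value $14,532.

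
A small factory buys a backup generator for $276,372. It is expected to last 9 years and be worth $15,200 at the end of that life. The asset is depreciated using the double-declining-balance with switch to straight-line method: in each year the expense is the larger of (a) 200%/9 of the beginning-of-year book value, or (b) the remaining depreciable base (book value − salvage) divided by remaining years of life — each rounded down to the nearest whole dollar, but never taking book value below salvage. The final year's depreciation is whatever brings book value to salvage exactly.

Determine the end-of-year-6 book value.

Depreciable base = $276,372 − $15,200 = $261,172.
Year 1: DB = ⌊$276,372 × 200%/9⌋ = $61,416; SL = ⌊$261,172/9⌋ = $29,019 → take DB $61,416. Book value $214,956.
Year 2: DB = ⌊$214,956 × 200%/9⌋ = $47,768; SL = ⌊$199,756/8⌋ = $24,969 → take DB $47,768. Book value $167,188.
Year 3: DB = ⌊$167,188 × 200%/9⌋ = $37,152; SL = ⌊$151,988/7⌋ = $21,712 → take DB $37,152. Book value $130,036.
Year 4: DB = ⌊$130,036 × 200%/9⌋ = $28,896; SL = ⌊$114,836/6⌋ = $19,139 → take DB $28,896. Book value $101,140.
Year 5: DB = ⌊$101,140 × 200%/9⌋ = $22,475; SL = ⌊$85,940/5⌋ = $17,188 → take DB $22,475. Book value $78,665.
Year 6: DB = ⌊$78,665 × 200%/9⌋ = $17,481; SL = ⌊$63,465/4⌋ = $15,866 → take DB $17,481. Book value $61,184.

$61,184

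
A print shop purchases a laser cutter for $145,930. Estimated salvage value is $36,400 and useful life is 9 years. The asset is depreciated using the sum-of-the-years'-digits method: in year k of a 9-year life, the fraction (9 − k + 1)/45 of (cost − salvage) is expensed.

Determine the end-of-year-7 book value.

Depreciable base = $145,930 − $36,400 = $109,530.
Sum of the years' digits = 9+8+7+6+5+4+3+2+1 = 45.
Year 1: $109,530 × 9/45 = $21,906. Book value $124,024.
Year 2: $109,530 × 8/45 = $19,472. Book value $104,552.
Year 3: $109,530 × 7/45 = $17,038. Book value $87,514.
Year 4: $109,530 × 6/45 = $14,604. Book value $72,910.
Year 5: $109,530 × 5/45 = $12,170. Book value $60,740.
Year 6: $109,530 × 4/45 = $9,736. Book value $51,004.
Year 7: $109,530 × 3/45 = $7,302. Book value $43,702.

$43,702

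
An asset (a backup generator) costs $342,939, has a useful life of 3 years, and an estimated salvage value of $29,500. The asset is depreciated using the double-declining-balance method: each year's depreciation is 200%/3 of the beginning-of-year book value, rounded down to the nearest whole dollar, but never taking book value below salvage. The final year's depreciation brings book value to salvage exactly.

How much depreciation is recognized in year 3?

$8,605

Depreciable base = $342,939 − $29,500 = $313,439.
Year 1: ⌊$342,939 × 200%/3⌋ = $228,626. Book value $114,313.
Year 2: ⌊$114,313 × 200%/3⌋ = $76,208. Book value $38,105.
Year 3 (final): $38,105 − $29,500 = $8,605. Book value $29,500.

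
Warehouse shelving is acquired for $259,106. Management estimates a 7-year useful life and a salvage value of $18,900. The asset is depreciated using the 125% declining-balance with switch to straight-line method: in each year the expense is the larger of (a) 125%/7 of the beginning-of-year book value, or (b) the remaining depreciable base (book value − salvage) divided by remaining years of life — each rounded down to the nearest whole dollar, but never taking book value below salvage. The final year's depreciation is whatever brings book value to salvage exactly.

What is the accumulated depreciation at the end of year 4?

Depreciable base = $259,106 − $18,900 = $240,206.
Year 1: DB = ⌊$259,106 × 125%/7⌋ = $46,268; SL = ⌊$240,206/7⌋ = $34,315 → take DB $46,268. Book value $212,838.
Year 2: DB = ⌊$212,838 × 125%/7⌋ = $38,006; SL = ⌊$193,938/6⌋ = $32,323 → take DB $38,006. Book value $174,832.
Year 3: DB = ⌊$174,832 × 125%/7⌋ = $31,220; SL = ⌊$155,932/5⌋ = $31,186 → take DB $31,220. Book value $143,612.
Year 4: DB = ⌊$143,612 × 125%/7⌋ = $25,645; SL = ⌊$124,712/4⌋ = $31,178 → take SL $31,178. Book value $112,434.
Accumulated through year 4 = $259,106 − $112,434 = $146,672.

$146,672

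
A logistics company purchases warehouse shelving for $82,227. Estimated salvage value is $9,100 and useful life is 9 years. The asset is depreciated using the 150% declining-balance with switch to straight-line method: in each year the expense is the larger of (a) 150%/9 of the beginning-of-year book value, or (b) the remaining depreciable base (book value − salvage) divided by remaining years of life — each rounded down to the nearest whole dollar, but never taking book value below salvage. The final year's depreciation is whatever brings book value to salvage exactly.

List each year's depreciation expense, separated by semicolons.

Depreciable base = $82,227 − $9,100 = $73,127.
Year 1: DB = ⌊$82,227 × 150%/9⌋ = $13,704; SL = ⌊$73,127/9⌋ = $8,125 → take DB $13,704. Book value $68,523.
Year 2: DB = ⌊$68,523 × 150%/9⌋ = $11,420; SL = ⌊$59,423/8⌋ = $7,427 → take DB $11,420. Book value $57,103.
Year 3: DB = ⌊$57,103 × 150%/9⌋ = $9,517; SL = ⌊$48,003/7⌋ = $6,857 → take DB $9,517. Book value $47,586.
Year 4: DB = ⌊$47,586 × 150%/9⌋ = $7,931; SL = ⌊$38,486/6⌋ = $6,414 → take DB $7,931. Book value $39,655.
Year 5: DB = ⌊$39,655 × 150%/9⌋ = $6,609; SL = ⌊$30,555/5⌋ = $6,111 → take DB $6,609. Book value $33,046.
Year 6: DB = ⌊$33,046 × 150%/9⌋ = $5,507; SL = ⌊$23,946/4⌋ = $5,986 → take SL $5,986. Book value $27,060.
Year 7: DB = ⌊$27,060 × 150%/9⌋ = $4,510; SL = ⌊$17,960/3⌋ = $5,986 → take SL $5,986. Book value $21,074.
Year 8: DB = ⌊$21,074 × 150%/9⌋ = $3,512; SL = ⌊$11,974/2⌋ = $5,987 → take SL $5,987. Book value $15,087.
Year 9 (final): $15,087 − $9,100 = $5,987. Book value $9,100.

$13,704; $11,420; $9,517; $7,931; $6,609; $5,986; $5,986; $5,987; $5,987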